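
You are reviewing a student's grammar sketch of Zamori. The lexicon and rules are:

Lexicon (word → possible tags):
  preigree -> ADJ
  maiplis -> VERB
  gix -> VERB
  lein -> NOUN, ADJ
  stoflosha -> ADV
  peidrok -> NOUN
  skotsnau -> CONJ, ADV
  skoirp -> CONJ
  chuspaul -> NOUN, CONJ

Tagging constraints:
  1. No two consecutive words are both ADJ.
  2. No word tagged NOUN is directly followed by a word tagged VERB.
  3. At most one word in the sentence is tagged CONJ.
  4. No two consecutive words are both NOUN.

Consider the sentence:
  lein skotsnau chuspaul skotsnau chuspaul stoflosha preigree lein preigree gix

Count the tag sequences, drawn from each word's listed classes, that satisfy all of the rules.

10

Candidates per position — 1:lein {NOUN,ADJ}; 2:skotsnau {CONJ,ADV}; 3:chuspaul {NOUN,CONJ}; 4:skotsnau {CONJ,ADV}; 5:chuspaul {NOUN,CONJ}; 6:stoflosha {ADV}; 7:preigree {ADJ}; 8:lein {NOUN,ADJ}; 9:preigree {ADJ}; 10:gix {VERB}.
There are 64 candidate sequences in total.
Checking each against the rules leaves 10 sequences.
Count = 10.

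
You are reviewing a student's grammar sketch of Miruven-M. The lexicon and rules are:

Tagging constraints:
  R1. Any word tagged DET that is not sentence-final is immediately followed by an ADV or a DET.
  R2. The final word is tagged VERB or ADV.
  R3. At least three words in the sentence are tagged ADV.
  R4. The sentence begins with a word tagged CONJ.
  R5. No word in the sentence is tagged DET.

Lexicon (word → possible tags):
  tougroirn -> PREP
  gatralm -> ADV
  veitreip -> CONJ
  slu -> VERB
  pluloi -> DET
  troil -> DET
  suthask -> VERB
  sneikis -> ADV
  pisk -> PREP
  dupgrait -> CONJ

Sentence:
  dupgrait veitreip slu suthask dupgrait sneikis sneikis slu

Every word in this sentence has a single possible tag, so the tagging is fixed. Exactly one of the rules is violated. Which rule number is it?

3

Fixed tagging: CONJ CONJ VERB VERB CONJ ADV ADV VERB.
Applying the rules: R1 ok, R2 ok, R3 fails, R4 ok, R5 ok.
Only rule 3 fails.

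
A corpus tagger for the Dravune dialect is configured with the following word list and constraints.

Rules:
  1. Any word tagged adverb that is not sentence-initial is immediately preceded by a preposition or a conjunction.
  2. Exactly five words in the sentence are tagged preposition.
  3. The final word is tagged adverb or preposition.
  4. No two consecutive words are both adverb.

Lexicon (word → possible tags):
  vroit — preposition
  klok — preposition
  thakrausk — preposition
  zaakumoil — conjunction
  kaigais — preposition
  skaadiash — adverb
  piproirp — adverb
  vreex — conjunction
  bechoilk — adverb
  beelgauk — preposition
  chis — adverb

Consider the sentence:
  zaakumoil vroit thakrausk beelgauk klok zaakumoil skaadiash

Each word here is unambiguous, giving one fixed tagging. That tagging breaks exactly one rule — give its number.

Fixed tagging: conjunction preposition preposition preposition preposition conjunction adverb.
Checking each rule: R1 ok, R2 fails, R3 ok, R4 ok.
Only rule 2 fails.

2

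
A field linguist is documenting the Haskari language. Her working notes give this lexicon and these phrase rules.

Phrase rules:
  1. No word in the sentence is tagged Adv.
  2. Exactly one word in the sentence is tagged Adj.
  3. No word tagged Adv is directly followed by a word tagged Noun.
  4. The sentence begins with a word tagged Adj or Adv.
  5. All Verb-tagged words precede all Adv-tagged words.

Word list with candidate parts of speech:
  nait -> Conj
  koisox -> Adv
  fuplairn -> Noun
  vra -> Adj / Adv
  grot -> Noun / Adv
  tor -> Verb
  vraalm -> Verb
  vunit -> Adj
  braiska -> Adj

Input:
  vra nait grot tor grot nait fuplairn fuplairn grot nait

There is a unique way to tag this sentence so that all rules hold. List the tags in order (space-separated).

Candidates per position — 1:vra {Adj,Adv}; 2:nait {Conj}; 3:grot {Noun,Adv}; 4:tor {Verb}; 5:grot {Noun,Adv}; 6:nait {Conj}; 7:fuplairn {Noun}; 8:fuplairn {Noun}; 9:grot {Noun,Adv}; 10:nait {Conj}.
At position 1, choosing Adv makes rule 1 impossible to satisfy; hence Adj.
At position 3, choosing Adv makes rule 1 impossible to satisfy; hence Noun.
At position 5, choosing Adv makes rule 1 impossible to satisfy; hence Noun.
At position 9, choosing Adv makes rule 1 impossible to satisfy; hence Noun.
So the tagging must be: Adj Conj Noun Verb Noun Conj Noun Noun Noun Conj.
Checking: rule 1 satisfied; rule 2 satisfied; rule 3 satisfied; rule 4 satisfied; rule 5 satisfied.

Adj Conj Noun Verb Noun Conj Noun Noun Noun Conj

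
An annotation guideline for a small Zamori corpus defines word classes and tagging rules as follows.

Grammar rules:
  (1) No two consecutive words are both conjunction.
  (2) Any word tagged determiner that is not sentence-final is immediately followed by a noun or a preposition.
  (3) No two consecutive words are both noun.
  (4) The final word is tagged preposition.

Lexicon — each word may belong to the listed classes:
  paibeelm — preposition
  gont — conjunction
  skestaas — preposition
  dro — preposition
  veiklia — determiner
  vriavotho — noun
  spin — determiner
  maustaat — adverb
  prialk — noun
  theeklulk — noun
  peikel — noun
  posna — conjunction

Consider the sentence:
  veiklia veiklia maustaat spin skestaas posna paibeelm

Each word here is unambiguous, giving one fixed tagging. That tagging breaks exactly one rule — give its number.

Fixed tagging: determiner determiner adverb determiner preposition conjunction preposition.
Applying the rules: R1 holds, R2 violated, R3 holds, R4 holds.
Only rule 2 fails.

2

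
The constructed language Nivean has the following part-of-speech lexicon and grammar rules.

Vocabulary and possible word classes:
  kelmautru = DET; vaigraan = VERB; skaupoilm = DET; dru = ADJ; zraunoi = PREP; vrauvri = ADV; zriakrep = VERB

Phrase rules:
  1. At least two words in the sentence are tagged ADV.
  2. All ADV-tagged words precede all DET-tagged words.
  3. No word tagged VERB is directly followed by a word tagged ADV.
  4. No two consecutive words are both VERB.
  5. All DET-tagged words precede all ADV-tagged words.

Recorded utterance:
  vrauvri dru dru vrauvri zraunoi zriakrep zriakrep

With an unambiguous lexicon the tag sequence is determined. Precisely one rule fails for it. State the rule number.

4

Fixed tagging: ADV ADJ ADJ ADV PREP VERB VERB.
Checking each rule: R1 pass, R2 pass, R3 pass, R4 fail, R5 pass.
Only rule 4 fails.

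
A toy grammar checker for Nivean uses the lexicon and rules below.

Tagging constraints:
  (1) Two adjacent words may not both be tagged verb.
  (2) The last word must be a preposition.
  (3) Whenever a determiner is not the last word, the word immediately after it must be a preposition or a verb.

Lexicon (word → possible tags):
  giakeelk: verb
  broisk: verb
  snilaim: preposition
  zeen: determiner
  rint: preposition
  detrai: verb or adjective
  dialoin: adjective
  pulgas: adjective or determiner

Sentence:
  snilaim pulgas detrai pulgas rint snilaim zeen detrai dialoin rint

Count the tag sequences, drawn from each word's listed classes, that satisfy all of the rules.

Candidates per position — 1:snilaim {preposition}; 2:pulgas {adjective,determiner}; 3:detrai {verb,adjective}; 4:pulgas {adjective,determiner}; 5:rint {preposition}; 6:snilaim {preposition}; 7:zeen {determiner}; 8:detrai {verb,adjective}; 9:dialoin {adjective}; 10:rint {preposition}.
There are 16 candidate sequences in total.
Checking each against the rules leaves 6 sequences.
Count = 6.

6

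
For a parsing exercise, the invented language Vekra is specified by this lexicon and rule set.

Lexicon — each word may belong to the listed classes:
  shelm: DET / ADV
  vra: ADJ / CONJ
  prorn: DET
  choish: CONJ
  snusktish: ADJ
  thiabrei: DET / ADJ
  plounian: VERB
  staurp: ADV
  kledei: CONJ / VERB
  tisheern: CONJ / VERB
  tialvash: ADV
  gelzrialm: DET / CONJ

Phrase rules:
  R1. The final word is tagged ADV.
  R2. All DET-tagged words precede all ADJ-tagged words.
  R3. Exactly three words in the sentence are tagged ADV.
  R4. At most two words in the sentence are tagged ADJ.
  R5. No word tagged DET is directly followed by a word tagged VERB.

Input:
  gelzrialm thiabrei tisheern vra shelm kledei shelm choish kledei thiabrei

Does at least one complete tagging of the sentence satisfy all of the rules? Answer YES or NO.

Candidates per position — 1:gelzrialm {DET,CONJ}; 2:thiabrei {DET,ADJ}; 3:tisheern {CONJ,VERB}; 4:vra {ADJ,CONJ}; 5:shelm {DET,ADV}; 6:kledei {CONJ,VERB}; 7:shelm {DET,ADV}; 8:choish {CONJ}; 9:kledei {CONJ,VERB}; 10:thiabrei {DET,ADJ}.
Rule 1 cannot be satisfied by any choice of tags from the lexicon.
So there is no consistent tagging.

NO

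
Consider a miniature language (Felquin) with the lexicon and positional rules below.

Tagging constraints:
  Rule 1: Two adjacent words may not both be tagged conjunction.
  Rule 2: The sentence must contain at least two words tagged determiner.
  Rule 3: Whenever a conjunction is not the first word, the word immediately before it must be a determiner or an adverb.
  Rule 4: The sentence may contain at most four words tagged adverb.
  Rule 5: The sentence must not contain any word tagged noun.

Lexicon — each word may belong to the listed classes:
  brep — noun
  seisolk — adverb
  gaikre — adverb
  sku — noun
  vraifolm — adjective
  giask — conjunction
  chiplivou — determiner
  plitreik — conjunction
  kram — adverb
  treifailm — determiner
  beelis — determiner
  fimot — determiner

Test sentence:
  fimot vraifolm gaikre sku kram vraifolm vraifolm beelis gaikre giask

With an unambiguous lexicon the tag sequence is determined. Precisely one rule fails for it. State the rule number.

Fixed tagging: determiner adjective adverb noun adverb adjective adjective determiner adverb conjunction.
Checking each rule: R1 ✓, R2 ✓, R3 ✓, R4 ✓, R5 ✗.
Only rule 5 fails.

5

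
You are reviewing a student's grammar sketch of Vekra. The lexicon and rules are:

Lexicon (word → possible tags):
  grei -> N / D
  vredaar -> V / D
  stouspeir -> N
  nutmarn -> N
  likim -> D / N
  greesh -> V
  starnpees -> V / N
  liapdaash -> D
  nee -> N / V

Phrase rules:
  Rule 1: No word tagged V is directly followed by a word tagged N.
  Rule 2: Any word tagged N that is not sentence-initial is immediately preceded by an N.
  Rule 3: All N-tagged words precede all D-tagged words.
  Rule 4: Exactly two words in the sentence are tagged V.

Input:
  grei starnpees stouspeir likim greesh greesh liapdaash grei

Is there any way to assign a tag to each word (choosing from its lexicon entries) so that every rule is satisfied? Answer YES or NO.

YES

Candidates per position — 1:grei {N,D}; 2:starnpees {V,N}; 3:stouspeir {N}; 4:likim {D,N}; 5:greesh {V}; 6:greesh {V}; 7:liapdaash {D}; 8:grei {N,D}.
One satisfying assignment: N N N N V V D D.
Check: rule 1 holds; rule 2 holds; rule 3 holds; rule 4 holds.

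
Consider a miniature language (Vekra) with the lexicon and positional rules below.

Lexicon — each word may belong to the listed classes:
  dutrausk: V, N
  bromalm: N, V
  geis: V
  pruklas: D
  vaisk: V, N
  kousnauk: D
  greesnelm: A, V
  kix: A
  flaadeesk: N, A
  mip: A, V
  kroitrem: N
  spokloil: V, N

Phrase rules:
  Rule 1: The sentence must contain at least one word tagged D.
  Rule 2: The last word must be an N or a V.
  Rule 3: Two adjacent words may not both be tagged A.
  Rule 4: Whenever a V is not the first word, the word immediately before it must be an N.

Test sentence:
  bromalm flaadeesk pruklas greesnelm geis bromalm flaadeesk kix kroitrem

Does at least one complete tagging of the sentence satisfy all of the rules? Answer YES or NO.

NO

Candidates per position — 1:bromalm {N,V}; 2:flaadeesk {N,A}; 3:pruklas {D}; 4:greesnelm {A,V}; 5:geis {V}; 6:bromalm {N,V}; 7:flaadeesk {N,A}; 8:kix {A}; 9:kroitrem {N}.
Rule 4 cannot be satisfied by any choice of tags from the lexicon.
So there is no consistent tagging.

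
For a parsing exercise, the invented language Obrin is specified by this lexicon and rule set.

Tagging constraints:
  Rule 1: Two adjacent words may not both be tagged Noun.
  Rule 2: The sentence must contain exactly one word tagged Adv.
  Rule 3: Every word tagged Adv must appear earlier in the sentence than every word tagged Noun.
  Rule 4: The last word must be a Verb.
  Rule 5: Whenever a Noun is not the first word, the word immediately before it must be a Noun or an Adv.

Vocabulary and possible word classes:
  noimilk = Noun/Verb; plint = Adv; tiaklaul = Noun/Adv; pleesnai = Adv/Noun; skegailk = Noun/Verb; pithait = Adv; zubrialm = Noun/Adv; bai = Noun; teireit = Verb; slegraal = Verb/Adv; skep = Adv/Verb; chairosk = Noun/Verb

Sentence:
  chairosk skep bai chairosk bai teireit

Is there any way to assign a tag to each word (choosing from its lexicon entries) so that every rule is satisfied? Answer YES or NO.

NO

Candidates per position — 1:chairosk {Noun,Verb}; 2:skep {Adv,Verb}; 3:bai {Noun}; 4:chairosk {Noun,Verb}; 5:bai {Noun}; 6:teireit {Verb}.
Every candidate sequence violates at least one rule; no consistent tagging exists.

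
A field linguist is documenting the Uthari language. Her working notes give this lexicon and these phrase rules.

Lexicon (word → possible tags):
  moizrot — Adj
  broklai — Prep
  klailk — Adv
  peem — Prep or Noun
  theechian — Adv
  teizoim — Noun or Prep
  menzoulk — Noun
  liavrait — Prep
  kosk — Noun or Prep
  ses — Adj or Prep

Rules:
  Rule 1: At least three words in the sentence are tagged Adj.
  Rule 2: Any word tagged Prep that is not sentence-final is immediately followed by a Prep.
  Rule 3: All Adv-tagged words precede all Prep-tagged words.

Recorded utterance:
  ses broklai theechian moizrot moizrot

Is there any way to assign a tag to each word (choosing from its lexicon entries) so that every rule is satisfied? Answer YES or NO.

Candidates per position — 1:ses {Adj,Prep}; 2:broklai {Prep}; 3:theechian {Adv}; 4:moizrot {Adj}; 5:moizrot {Adj}.
Rule 2 cannot be satisfied by any choice of tags from the lexicon.
So there is no consistent tagging.

NO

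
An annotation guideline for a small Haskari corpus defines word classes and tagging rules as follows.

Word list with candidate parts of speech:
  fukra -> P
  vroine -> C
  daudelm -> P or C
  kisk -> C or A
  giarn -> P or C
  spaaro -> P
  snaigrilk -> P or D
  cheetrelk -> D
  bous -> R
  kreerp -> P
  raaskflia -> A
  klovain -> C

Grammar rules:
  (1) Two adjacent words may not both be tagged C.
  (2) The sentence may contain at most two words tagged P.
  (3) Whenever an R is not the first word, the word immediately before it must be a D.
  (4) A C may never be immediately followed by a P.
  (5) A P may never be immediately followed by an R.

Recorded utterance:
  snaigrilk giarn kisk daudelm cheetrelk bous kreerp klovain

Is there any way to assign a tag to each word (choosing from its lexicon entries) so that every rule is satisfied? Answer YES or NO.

YES

Candidates per position — 1:snaigrilk {P,D}; 2:giarn {P,C}; 3:kisk {C,A}; 4:daudelm {P,C}; 5:cheetrelk {D}; 6:bous {R}; 7:kreerp {P}; 8:klovain {C}.
One satisfying assignment: P C A C D R P C.
Check: rule 1 ok; rule 2 ok; rule 3 ok; rule 4 ok; rule 5 ok.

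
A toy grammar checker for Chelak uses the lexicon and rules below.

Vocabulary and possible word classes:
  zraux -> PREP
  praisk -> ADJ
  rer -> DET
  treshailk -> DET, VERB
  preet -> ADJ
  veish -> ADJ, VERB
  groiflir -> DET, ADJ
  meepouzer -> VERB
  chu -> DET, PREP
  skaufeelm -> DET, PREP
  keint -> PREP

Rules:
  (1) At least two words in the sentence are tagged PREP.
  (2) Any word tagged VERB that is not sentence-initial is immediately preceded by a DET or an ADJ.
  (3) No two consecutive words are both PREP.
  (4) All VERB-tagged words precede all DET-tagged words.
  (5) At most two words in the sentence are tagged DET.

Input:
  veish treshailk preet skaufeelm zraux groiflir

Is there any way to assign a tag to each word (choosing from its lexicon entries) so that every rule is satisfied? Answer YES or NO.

Candidates per position — 1:veish {ADJ,VERB}; 2:treshailk {DET,VERB}; 3:preet {ADJ}; 4:skaufeelm {DET,PREP}; 5:zraux {PREP}; 6:groiflir {DET,ADJ}.
Every candidate sequence violates at least one rule; no consistent tagging exists.

NO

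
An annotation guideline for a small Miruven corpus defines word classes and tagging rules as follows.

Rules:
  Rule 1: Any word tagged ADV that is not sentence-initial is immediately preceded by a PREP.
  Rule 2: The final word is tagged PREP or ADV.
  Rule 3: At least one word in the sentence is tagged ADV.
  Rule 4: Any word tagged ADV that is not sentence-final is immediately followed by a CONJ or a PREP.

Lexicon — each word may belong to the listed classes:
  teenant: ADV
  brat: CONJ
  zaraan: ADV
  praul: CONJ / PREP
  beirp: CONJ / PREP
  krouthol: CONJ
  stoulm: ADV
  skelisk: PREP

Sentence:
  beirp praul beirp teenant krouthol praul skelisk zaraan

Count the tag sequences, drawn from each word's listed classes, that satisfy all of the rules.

8

Candidates per position — 1:beirp {CONJ,PREP}; 2:praul {CONJ,PREP}; 3:beirp {CONJ,PREP}; 4:teenant {ADV}; 5:krouthol {CONJ}; 6:praul {CONJ,PREP}; 7:skelisk {PREP}; 8:zaraan {ADV}.
There are 16 candidate sequences in total.
Checking each against the rules leaves 8 sequences.
Count = 8.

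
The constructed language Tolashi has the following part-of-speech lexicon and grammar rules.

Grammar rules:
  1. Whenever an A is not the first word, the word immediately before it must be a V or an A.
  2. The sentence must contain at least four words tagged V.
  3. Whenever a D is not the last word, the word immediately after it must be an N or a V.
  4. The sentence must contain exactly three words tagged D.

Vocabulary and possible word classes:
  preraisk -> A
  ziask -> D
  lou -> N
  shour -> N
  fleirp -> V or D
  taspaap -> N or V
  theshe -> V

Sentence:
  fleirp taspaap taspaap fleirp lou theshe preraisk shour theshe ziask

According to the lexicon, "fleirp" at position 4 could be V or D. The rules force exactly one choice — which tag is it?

Candidates per position — 1:fleirp {V,D}; 2:taspaap {N,V}; 3:taspaap {N,V}; 4:fleirp {V,D}; 5:lou {N}; 6:theshe {V}; 7:preraisk {A}; 8:shour {N}; 9:theshe {V}; 10:ziask {D}.
Word 1 cannot be V — rule 4 would then fail for every completion. It is D.
Word 4 cannot be V — rule 4 would then fail for every completion. It is D.
Word 2 cannot be N — rule 2 would then fail for every completion. It is V.
Word 3 cannot be N — rule 2 would then fail for every completion. It is V.
That leaves exactly one tagging: D V V D N V A N V D.
Verifying each rule — rule 1 holds; rule 2 holds; rule 3 holds; rule 4 holds.

D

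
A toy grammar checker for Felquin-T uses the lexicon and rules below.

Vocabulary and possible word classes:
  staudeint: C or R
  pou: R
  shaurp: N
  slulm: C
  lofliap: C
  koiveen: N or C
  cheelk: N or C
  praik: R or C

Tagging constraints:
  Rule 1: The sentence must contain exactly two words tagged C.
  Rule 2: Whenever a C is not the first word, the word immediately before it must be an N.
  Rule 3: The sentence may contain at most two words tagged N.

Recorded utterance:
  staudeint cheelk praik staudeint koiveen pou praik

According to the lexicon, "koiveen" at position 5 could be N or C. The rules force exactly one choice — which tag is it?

N

Candidates per position — 1:staudeint {C,R}; 2:cheelk {N,C}; 3:praik {R,C}; 4:staudeint {C,R}; 5:koiveen {N,C}; 6:pou {R}; 7:praik {R,C}.
Position 2: tagging it C would leave rule 2 unsatisfiable, so it must be N.
Position 4: tagging it C would leave rule 2 unsatisfiable, so it must be R.
Position 5: tagging it C would leave rule 2 unsatisfiable, so it must be N.
Position 7: tagging it C would leave rule 2 unsatisfiable, so it must be R.
Position 1: tagging it R would leave rule 1 unsatisfiable, so it must be C.
Position 3: tagging it R would leave rule 1 unsatisfiable, so it must be C.
So the tagging must be: C N C R N R R.
Rule-by-rule: rule 1 ✓; rule 2 ✓; rule 3 ✓.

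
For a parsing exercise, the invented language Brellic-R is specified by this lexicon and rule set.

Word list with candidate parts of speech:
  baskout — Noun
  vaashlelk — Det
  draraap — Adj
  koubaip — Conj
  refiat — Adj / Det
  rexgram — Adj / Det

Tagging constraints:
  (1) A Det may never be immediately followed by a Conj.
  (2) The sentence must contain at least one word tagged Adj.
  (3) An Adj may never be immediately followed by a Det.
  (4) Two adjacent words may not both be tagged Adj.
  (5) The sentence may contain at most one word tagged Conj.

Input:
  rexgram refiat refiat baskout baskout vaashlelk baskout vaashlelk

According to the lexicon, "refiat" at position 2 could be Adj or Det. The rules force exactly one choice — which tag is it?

Det

Candidates per position — 1:rexgram {Adj,Det}; 2:refiat {Adj,Det}; 3:refiat {Adj,Det}; 4:baskout {Noun}; 5:baskout {Noun}; 6:vaashlelk {Det}; 7:baskout {Noun}; 8:vaashlelk {Det}.
Position 2: the remaining choice is settled jointly with positions 1, 3 — only Det at position 2 is part of a tagging that satisfies every rule.
The only consistent sequence is: Det Det Adj Noun Noun Det Noun Det.
Rule-by-rule: rule 1 satisfied; rule 2 satisfied; rule 3 satisfied; rule 4 satisfied; rule 5 satisfied.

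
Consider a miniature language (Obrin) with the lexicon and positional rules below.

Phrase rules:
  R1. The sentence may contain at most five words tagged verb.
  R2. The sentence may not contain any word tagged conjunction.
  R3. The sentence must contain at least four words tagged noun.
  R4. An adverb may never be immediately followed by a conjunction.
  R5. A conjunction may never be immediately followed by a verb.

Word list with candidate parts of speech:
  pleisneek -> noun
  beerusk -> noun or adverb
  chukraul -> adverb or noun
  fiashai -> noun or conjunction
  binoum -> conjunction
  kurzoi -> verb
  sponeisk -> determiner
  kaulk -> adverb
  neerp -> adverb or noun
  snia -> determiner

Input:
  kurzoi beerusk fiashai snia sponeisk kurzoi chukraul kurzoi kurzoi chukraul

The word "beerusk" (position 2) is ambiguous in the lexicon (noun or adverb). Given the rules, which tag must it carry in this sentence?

Candidates per position — 1:kurzoi {verb}; 2:beerusk {noun,adverb}; 3:fiashai {noun,conjunction}; 4:snia {determiner}; 5:sponeisk {determiner}; 6:kurzoi {verb}; 7:chukraul {adverb,noun}; 8:kurzoi {verb}; 9:kurzoi {verb}; 10:chukraul {adverb,noun}.
At position 2, choosing adverb makes rule 3 impossible to satisfy; hence noun.
At position 3, choosing conjunction makes rule 2 impossible to satisfy; hence noun.
At position 7, choosing adverb makes rule 3 impossible to satisfy; hence noun.
At position 10, choosing adverb makes rule 3 impossible to satisfy; hence noun.
The only consistent sequence is: verb noun noun determiner determiner verb noun verb verb noun.
Check: rule 1 satisfied; rule 2 satisfied; rule 3 satisfied; rule 4 satisfied; rule 5 satisfied.

noun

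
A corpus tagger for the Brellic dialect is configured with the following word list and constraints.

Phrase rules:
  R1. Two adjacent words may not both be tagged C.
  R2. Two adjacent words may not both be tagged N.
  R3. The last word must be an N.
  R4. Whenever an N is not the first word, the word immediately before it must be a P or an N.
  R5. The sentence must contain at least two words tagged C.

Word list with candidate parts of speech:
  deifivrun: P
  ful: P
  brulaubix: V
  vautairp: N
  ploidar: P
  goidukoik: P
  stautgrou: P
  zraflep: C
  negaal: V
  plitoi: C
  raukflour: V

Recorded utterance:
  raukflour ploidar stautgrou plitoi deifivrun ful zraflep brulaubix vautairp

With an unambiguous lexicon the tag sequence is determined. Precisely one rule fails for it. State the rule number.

Fixed tagging: V P P C P P C V N.
Applying the rules: R1 pass, R2 pass, R3 pass, R4 fail, R5 pass.
Only rule 4 fails.

4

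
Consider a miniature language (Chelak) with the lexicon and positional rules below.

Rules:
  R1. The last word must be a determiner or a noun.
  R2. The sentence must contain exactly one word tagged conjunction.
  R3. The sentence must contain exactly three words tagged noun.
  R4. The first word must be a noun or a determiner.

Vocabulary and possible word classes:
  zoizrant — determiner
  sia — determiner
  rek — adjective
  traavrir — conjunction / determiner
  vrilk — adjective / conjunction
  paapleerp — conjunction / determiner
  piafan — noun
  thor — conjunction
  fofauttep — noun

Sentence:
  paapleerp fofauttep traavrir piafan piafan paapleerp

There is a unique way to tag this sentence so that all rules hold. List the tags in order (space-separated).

determiner noun conjunction noun noun determiner

Candidates per position — 1:paapleerp {conjunction,determiner}; 2:fofauttep {noun}; 3:traavrir {conjunction,determiner}; 4:piafan {noun}; 5:piafan {noun}; 6:paapleerp {conjunction,determiner}.
At position 1, choosing conjunction makes rule 4 impossible to satisfy; hence determiner.
At position 6, choosing conjunction makes rule 1 impossible to satisfy; hence determiner.
At position 3, choosing determiner makes rule 2 impossible to satisfy; hence conjunction.
The unique satisfying tagging is: determiner noun conjunction noun noun determiner.
Checking: rule 1 satisfied; rule 2 satisfied; rule 3 satisfied; rule 4 satisfied.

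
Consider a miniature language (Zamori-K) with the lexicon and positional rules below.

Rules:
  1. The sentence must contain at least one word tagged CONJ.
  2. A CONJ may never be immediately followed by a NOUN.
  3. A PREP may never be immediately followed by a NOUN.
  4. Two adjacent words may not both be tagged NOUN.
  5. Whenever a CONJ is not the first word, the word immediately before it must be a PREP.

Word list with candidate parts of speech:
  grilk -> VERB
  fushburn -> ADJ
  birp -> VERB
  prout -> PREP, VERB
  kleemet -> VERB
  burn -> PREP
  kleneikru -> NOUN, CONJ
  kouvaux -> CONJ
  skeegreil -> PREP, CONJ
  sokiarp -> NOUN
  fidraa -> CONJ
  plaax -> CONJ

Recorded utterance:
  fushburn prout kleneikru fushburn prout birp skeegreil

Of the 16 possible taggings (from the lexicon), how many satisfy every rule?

Candidates per position — 1:fushburn {ADJ}; 2:prout {PREP,VERB}; 3:kleneikru {NOUN,CONJ}; 4:fushburn {ADJ}; 5:prout {PREP,VERB}; 6:birp {VERB}; 7:skeegreil {PREP,CONJ}.
There are 16 candidate sequences in total.
The sequences that satisfy every rule: ADJ PREP CONJ ADJ PREP VERB PREP; ADJ PREP CONJ ADJ VERB VERB PREP.
Count = 2.

2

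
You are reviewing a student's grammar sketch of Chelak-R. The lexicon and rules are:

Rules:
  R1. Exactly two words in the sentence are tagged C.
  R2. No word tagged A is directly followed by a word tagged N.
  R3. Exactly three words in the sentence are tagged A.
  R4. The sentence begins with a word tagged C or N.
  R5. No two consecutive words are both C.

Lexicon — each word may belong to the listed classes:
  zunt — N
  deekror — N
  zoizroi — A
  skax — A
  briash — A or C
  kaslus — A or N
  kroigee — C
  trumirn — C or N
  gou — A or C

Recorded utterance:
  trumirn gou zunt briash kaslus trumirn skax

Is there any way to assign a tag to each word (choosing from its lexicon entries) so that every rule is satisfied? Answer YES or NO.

YES

Candidates per position — 1:trumirn {C,N}; 2:gou {A,C}; 3:zunt {N}; 4:briash {A,C}; 5:kaslus {A,N}; 6:trumirn {C,N}; 7:skax {A}.
One satisfying assignment: N C N A A C A.
Verifying each rule — rule 1 satisfied; rule 2 satisfied; rule 3 satisfied; rule 4 satisfied; rule 5 satisfied.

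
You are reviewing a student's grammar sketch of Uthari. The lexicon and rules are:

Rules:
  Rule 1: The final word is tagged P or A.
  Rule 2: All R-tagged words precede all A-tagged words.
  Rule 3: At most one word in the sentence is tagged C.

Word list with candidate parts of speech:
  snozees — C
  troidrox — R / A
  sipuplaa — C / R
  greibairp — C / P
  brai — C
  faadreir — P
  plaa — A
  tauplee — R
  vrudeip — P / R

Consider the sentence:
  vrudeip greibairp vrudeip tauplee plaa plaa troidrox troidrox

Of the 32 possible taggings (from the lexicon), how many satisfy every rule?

8

Candidates per position — 1:vrudeip {P,R}; 2:greibairp {C,P}; 3:vrudeip {P,R}; 4:tauplee {R}; 5:plaa {A}; 6:plaa {A}; 7:troidrox {R,A}; 8:troidrox {R,A}.
There are 32 candidate sequences in total.
Checking each against the rules leaves 8 sequences.
Count = 8.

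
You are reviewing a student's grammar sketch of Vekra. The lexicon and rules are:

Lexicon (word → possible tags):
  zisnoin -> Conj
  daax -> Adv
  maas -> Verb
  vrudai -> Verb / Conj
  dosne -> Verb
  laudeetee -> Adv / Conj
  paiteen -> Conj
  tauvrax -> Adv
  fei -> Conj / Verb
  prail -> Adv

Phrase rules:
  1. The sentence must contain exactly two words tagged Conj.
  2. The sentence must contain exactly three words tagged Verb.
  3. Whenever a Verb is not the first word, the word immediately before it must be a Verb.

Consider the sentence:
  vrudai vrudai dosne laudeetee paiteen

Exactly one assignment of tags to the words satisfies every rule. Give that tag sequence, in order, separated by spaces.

Candidates per position — 1:vrudai {Verb,Conj}; 2:vrudai {Verb,Conj}; 3:dosne {Verb}; 4:laudeetee {Adv,Conj}; 5:paiteen {Conj}.
Word 1 cannot be Conj — rule 2 would then fail for every completion. It is Verb.
Word 2 cannot be Conj — rule 2 would then fail for every completion. It is Verb.
Word 4 cannot be Adv — rule 1 would then fail for every completion. It is Conj.
The only consistent sequence is: Verb Verb Verb Conj Conj.
Checking: rule 1 holds; rule 2 holds; rule 3 holds.

Verb Verb Verb Conj Conj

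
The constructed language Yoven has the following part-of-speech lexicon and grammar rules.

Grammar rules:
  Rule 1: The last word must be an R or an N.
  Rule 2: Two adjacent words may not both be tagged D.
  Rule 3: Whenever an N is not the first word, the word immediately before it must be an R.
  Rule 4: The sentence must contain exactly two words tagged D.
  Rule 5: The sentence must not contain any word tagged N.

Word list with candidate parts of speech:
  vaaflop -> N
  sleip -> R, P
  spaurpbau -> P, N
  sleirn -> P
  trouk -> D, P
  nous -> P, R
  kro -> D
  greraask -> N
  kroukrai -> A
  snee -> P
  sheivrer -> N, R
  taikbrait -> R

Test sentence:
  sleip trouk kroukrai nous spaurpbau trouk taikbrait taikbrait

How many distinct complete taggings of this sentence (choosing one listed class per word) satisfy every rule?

4

Candidates per position — 1:sleip {R,P}; 2:trouk {D,P}; 3:kroukrai {A}; 4:nous {P,R}; 5:spaurpbau {P,N}; 6:trouk {D,P}; 7:taikbrait {R}; 8:taikbrait {R}.
There are 32 candidate sequences in total.
The sequences that satisfy every rule: R D A P P D R R; R D A R P D R R; P D A P P D R R; P D A R P D R R.
Count = 4.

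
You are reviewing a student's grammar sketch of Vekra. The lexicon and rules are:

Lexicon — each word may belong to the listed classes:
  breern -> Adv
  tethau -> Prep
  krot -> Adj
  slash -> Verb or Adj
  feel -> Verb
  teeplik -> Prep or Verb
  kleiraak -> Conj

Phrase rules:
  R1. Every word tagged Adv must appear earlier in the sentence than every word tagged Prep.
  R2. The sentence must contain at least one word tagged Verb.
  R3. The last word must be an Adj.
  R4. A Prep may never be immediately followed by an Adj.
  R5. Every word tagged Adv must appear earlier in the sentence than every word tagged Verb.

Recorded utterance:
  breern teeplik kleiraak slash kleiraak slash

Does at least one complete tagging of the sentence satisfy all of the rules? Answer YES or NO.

Candidates per position — 1:breern {Adv}; 2:teeplik {Prep,Verb}; 3:kleiraak {Conj}; 4:slash {Verb,Adj}; 5:kleiraak {Conj}; 6:slash {Verb,Adj}.
One satisfying assignment: Adv Verb Conj Verb Conj Adj.
Check: rule 1 satisfied; rule 2 satisfied; rule 3 satisfied; rule 4 satisfied; rule 5 satisfied.

YES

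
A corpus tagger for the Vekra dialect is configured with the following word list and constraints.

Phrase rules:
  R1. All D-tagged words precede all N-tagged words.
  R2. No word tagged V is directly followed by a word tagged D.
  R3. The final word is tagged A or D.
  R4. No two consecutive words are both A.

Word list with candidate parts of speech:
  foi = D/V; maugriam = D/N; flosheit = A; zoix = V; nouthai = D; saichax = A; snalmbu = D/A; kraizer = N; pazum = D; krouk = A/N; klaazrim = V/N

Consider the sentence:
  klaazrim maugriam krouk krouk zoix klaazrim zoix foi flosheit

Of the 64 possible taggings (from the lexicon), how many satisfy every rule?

Candidates per position — 1:klaazrim {V,N}; 2:maugriam {D,N}; 3:krouk {A,N}; 4:krouk {A,N}; 5:zoix {V}; 6:klaazrim {V,N}; 7:zoix {V}; 8:foi {D,V}; 9:flosheit {A}.
There are 64 candidate sequences in total.
Checking each against the rules leaves 12 sequences.
Count = 12.

12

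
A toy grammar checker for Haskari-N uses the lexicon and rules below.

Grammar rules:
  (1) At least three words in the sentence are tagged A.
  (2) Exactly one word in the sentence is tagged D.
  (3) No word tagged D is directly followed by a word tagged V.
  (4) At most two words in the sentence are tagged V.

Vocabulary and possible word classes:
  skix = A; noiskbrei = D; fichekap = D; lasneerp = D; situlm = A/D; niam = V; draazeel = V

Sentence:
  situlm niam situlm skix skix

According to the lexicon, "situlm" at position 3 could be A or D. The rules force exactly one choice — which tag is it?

Candidates per position — 1:situlm {A,D}; 2:niam {V}; 3:situlm {A,D}; 4:skix {A}; 5:skix {A}.
Position 1: tagging it D would leave rule 3 unsatisfiable, so it must be A.
Position 3: tagging it A would leave rule 2 unsatisfiable, so it must be D.
That leaves exactly one tagging: A V D A A.
Verifying each rule — rule 1 satisfied; rule 2 satisfied; rule 3 satisfied; rule 4 satisfied.

D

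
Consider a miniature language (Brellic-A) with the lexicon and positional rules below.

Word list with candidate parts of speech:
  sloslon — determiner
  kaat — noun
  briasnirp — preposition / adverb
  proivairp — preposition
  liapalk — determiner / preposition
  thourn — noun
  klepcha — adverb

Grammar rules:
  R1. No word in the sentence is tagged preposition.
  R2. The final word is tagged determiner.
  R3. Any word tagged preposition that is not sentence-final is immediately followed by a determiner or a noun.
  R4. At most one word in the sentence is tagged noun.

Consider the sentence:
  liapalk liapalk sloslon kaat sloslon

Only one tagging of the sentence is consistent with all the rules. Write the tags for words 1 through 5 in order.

Candidates per position — 1:liapalk {determiner,preposition}; 2:liapalk {determiner,preposition}; 3:sloslon {determiner}; 4:kaat {noun}; 5:sloslon {determiner}.
Position 1: tagging it preposition would leave rule 1 unsatisfiable, so it must be determiner.
Position 2: tagging it preposition would leave rule 1 unsatisfiable, so it must be determiner.
The unique satisfying tagging is: determiner determiner determiner noun determiner.
Rule-by-rule: rule 1 ✓; rule 2 ✓; rule 3 ✓; rule 4 ✓.

determiner determiner determiner noun determiner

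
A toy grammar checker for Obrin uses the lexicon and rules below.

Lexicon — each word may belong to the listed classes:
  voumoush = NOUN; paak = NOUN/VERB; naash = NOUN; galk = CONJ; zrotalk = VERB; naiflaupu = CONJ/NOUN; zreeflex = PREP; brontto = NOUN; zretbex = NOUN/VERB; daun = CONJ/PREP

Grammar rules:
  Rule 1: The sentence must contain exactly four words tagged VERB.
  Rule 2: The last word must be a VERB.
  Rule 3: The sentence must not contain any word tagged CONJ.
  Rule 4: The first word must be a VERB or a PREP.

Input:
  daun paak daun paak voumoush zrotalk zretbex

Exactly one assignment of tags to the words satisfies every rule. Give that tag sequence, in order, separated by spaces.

Candidates per position — 1:daun {CONJ,PREP}; 2:paak {NOUN,VERB}; 3:daun {CONJ,PREP}; 4:paak {NOUN,VERB}; 5:voumoush {NOUN}; 6:zrotalk {VERB}; 7:zretbex {NOUN,VERB}.
Position 1: tagging it CONJ would leave rule 3 unsatisfiable, so it must be PREP.
Position 2: tagging it NOUN would leave rule 1 unsatisfiable, so it must be VERB.
Position 3: tagging it CONJ would leave rule 3 unsatisfiable, so it must be PREP.
Position 4: tagging it NOUN would leave rule 1 unsatisfiable, so it must be VERB.
Position 7: tagging it NOUN would leave rule 1 unsatisfiable, so it must be VERB.
The only consistent sequence is: PREP VERB PREP VERB NOUN VERB VERB.
Verifying each rule — rule 1 holds; rule 2 holds; rule 3 holds; rule 4 holds.

PREP VERB PREP VERB NOUN VERB VERB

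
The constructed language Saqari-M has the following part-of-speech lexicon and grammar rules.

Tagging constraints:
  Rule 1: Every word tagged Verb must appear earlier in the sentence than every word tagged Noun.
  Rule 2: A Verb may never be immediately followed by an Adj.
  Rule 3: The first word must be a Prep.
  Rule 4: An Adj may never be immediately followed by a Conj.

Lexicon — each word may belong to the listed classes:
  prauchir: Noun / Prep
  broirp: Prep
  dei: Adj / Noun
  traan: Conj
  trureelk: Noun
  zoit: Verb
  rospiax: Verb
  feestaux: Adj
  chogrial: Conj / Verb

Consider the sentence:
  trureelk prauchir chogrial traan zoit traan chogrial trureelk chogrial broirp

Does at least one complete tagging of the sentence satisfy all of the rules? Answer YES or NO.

NO

Candidates per position — 1:trureelk {Noun}; 2:prauchir {Noun,Prep}; 3:chogrial {Conj,Verb}; 4:traan {Conj}; 5:zoit {Verb}; 6:traan {Conj}; 7:chogrial {Conj,Verb}; 8:trureelk {Noun}; 9:chogrial {Conj,Verb}; 10:broirp {Prep}.
Rule 1 cannot be satisfied by any choice of tags from the lexicon.
So there is no consistent tagging.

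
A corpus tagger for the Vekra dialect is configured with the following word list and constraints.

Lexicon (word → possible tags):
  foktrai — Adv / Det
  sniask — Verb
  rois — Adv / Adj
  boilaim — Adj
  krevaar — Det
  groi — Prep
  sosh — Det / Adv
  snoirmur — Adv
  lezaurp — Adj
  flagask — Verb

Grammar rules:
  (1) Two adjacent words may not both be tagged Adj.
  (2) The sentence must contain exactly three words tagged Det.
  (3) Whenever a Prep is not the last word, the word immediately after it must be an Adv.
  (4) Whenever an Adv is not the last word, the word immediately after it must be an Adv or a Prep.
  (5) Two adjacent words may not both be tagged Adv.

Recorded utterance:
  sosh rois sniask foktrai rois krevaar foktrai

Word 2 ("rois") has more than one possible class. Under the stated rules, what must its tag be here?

Adj

Candidates per position — 1:sosh {Det,Adv}; 2:rois {Adv,Adj}; 3:sniask {Verb}; 4:foktrai {Adv,Det}; 5:rois {Adv,Adj}; 6:krevaar {Det}; 7:foktrai {Adv,Det}.
Word 1 cannot be Adv — rule 4 would then fail for every completion. It is Det.
Word 2 cannot be Adv — rule 4 would then fail for every completion. It is Adj.
Word 4 cannot be Adv — rule 4 would then fail for every completion. It is Det.
Word 5 cannot be Adv — rule 4 would then fail for every completion. It is Adj.
Word 7 cannot be Det — rule 2 would then fail for every completion. It is Adv.
That leaves exactly one tagging: Det Adj Verb Det Adj Det Adv.
Rule-by-rule: rule 1 satisfied; rule 2 satisfied; rule 3 satisfied; rule 4 satisfied; rule 5 satisfied.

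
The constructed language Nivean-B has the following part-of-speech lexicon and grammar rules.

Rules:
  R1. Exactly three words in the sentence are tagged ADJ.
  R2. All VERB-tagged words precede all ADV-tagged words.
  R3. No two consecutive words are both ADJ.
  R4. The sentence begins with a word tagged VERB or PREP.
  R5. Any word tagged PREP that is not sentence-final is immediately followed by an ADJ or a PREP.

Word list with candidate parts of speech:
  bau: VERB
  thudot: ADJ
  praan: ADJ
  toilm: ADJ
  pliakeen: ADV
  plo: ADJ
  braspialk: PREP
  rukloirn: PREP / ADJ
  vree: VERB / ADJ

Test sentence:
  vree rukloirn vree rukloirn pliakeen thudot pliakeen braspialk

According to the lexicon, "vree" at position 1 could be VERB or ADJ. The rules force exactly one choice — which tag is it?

VERB

Candidates per position — 1:vree {VERB,ADJ}; 2:rukloirn {PREP,ADJ}; 3:vree {VERB,ADJ}; 4:rukloirn {PREP,ADJ}; 5:pliakeen {ADV}; 6:thudot {ADJ}; 7:pliakeen {ADV}; 8:braspialk {PREP}.
Position 1: ADJ is ruled out by rule 4; that leaves VERB.
Position 4: PREP is ruled out by rule 5; that leaves ADJ.
Position 3: ADJ is ruled out by rule 3; that leaves VERB.
Position 2: PREP is ruled out by rule 1; that leaves ADJ.
So the tagging must be: VERB ADJ VERB ADJ ADV ADJ ADV PREP.
Checking: rule 1 holds; rule 2 holds; rule 3 holds; rule 4 holds; rule 5 holds.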